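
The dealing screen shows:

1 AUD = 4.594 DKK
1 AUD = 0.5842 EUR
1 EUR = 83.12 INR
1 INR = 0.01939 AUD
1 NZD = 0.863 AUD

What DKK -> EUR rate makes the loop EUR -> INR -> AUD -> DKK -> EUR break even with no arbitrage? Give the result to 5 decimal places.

Known legs of the cycle: 83.12 × 0.01939 × 4.594 = 7.4041350992
For no arbitrage the full-cycle product must be 1, so the missing rate is 1 / 7.4041350992 ≈ 0.1350597.

0.13506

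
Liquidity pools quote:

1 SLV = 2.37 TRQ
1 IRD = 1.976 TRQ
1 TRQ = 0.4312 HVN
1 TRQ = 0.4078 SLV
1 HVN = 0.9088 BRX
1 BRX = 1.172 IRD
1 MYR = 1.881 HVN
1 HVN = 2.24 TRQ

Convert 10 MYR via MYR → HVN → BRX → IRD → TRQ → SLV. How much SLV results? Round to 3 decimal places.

16.144

10 MYR × 1.881 = 18.81 HVN
18.81 HVN × 0.9088 = 17.094528 BRX
17.094528 BRX × 1.172 = 20.034786816 IRD
20.034786816 IRD × 1.976 = 39.588738748416 TRQ
39.588738748416 TRQ × 0.4078 = 16.1442876616040448 SLV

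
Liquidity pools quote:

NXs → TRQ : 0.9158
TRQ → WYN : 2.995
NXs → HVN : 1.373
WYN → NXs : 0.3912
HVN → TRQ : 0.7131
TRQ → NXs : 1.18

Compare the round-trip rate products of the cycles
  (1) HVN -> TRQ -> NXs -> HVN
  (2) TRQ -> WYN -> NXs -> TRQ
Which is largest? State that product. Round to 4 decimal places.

(1) 0.7131 × 1.18 × 1.373 = 1.15532
(2) 2.995 × 0.3912 × 0.9158 = 1.07299
Highest is cycle (1) at 1.1553 (>1, arbitrage).

1.1553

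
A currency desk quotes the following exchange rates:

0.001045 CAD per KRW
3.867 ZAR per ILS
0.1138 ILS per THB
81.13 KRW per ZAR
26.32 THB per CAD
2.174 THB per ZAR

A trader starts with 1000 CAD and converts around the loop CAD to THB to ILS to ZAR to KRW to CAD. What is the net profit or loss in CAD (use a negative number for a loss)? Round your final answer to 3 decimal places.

1000 CAD × 26.32 = 26320 THB
26320 THB × 0.1138 = 2995.216 ILS
2995.216 ILS × 3.867 = 11582.500272 ZAR
11582.500272 ZAR × 81.13 = 939688.24706736 KRW
939688.24706736 KRW × 0.001045 = 981.9742181853912 CAD
Net change: 981.9742181853912 − 1000 = -18.0257818146088 CAD

-18.026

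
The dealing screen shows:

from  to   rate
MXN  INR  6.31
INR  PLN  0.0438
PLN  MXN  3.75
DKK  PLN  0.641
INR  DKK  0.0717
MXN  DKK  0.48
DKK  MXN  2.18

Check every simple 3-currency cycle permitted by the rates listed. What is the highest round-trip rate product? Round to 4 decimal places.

1.1538

MXN→DKK→PLN→MXN: 0.48 × 0.641 × 3.75 = 1.15380
MXN→INR→PLN→MXN: 6.31 × 0.0438 × 3.75 = 1.03642
MXN→INR→DKK→MXN: 6.31 × 0.0717 × 2.18 = 0.98629
Maximum is MXN→DKK→PLN→MXN at 1.1538; arbitrage exists.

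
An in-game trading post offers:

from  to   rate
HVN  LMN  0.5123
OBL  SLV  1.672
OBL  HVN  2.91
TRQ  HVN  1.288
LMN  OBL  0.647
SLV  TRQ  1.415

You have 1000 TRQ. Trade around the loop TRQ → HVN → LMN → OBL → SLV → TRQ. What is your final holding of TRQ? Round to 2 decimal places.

1000 TRQ × 1.288 = 1288 HVN
1288 HVN × 0.5123 = 659.8424 LMN
659.8424 LMN × 0.647 = 426.9180328 OBL
426.9180328 OBL × 1.672 = 713.8069508416 SLV
713.8069508416 SLV × 1.415 = 1010.036835440864 TRQ

1010.04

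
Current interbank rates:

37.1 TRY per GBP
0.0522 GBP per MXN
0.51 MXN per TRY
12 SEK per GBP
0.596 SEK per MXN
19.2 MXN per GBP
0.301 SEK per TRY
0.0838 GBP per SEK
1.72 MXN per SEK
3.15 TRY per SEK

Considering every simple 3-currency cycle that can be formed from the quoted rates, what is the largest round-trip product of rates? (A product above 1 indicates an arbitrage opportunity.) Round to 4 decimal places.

1.0774

MXN→GBP→SEK→MXN: 0.0522 × 12 × 1.72 = 1.07741
TRY→MXN→GBP→TRY: 0.51 × 0.0522 × 37.1 = 0.98768
MXN→SEK→GBP→MXN: 0.596 × 0.0838 × 19.2 = 0.95894
TRY→MXN→SEK→TRY: 0.51 × 0.596 × 3.15 = 0.95747
TRY→SEK→GBP→TRY: 0.301 × 0.0838 × 37.1 = 0.93580
Maximum is MXN→GBP→SEK→MXN at 1.0774; arbitrage exists.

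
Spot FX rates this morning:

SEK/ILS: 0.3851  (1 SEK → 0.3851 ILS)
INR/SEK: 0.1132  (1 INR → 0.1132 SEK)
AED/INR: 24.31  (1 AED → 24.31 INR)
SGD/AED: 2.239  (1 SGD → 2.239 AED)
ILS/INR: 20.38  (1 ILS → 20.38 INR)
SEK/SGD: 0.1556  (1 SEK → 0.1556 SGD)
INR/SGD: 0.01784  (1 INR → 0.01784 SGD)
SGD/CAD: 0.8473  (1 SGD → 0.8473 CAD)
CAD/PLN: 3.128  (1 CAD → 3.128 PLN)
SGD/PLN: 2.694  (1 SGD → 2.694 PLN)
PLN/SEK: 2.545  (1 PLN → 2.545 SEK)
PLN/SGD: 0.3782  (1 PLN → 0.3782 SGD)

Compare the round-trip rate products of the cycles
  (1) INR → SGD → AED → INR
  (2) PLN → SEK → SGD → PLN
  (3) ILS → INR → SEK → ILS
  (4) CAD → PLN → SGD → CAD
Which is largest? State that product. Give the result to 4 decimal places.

1.0668

(1) 0.01784 × 2.239 × 24.31 = 0.97103
(2) 2.545 × 0.1556 × 2.694 = 1.06683
(3) 20.38 × 0.1132 × 0.3851 = 0.88843
(4) 3.128 × 0.3782 × 0.8473 = 1.00236
Highest is cycle (2) at 1.0668 (>1, arbitrage).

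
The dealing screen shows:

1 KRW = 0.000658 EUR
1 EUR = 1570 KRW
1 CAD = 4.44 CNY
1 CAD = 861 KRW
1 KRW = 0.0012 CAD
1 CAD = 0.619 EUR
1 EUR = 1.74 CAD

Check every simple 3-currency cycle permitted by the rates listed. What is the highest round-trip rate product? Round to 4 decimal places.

CAD→EUR→KRW→CAD: 0.619 × 1570 × 0.0012 = 1.16620
CAD→KRW→EUR→CAD: 861 × 0.000658 × 1.74 = 0.98578
Maximum is CAD→EUR→KRW→CAD at 1.1662; arbitrage exists.

1.1662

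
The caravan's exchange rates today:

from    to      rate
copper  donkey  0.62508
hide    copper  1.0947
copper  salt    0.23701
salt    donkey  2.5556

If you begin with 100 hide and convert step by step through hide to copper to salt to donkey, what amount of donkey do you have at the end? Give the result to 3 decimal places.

66.306

100 hide × 1.0947 = 109.47 copper
109.47 copper × 0.23701 = 25.9454847 salt
25.9454847 salt × 2.5556 = 66.30628069932 donkey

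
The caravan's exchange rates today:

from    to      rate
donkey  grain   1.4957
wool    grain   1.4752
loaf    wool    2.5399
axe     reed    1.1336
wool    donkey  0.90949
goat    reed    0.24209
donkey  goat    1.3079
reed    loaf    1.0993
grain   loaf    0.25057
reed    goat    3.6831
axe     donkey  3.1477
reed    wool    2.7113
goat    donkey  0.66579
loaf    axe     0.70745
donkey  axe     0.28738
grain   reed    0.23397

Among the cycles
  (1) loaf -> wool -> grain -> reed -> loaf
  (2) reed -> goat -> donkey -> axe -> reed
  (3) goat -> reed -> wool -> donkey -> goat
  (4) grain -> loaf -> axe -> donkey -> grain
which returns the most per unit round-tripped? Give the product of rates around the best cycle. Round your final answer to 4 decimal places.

(1) 2.5399 × 1.4752 × 0.23397 × 1.0993 = 0.96370
(2) 3.6831 × 0.66579 × 0.28738 × 1.1336 = 0.79885
(3) 0.24209 × 2.7113 × 0.90949 × 1.3079 = 0.78078
(4) 0.25057 × 0.70745 × 3.1477 × 1.4957 = 0.83457
Highest is cycle (1) at 0.9637 (≤1, no arbitrage).

0.9637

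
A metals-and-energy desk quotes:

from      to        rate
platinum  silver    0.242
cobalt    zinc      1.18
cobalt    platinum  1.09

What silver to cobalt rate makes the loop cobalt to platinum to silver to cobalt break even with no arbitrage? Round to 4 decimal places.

Known legs of the cycle: 1.09 × 0.242 = 0.26378
For no arbitrage the full-cycle product must be 1, so the missing rate is 1 / 0.26378 ≈ 3.791038.

3.7910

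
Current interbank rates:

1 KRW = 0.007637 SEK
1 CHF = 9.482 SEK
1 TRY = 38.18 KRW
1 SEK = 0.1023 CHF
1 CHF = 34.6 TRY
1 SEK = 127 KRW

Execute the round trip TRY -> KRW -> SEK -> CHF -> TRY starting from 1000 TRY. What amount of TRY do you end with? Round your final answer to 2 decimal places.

1000 TRY × 38.18 = 38180 KRW
38180 KRW × 0.007637 = 291.58066 SEK
291.58066 SEK × 0.1023 = 29.828701518 CHF
29.828701518 CHF × 34.6 = 1032.0730725228 TRY

1032.07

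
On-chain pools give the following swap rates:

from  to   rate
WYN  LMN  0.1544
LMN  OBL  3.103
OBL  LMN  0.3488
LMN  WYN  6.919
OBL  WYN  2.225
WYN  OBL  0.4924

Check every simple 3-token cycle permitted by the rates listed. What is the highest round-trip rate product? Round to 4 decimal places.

LMN→WYN→OBL→LMN: 6.919 × 0.4924 × 0.3488 = 1.18833
LMN→OBL→WYN→LMN: 3.103 × 2.225 × 0.1544 = 1.06600
Maximum is LMN→WYN→OBL→LMN at 1.1883; arbitrage exists.

1.1883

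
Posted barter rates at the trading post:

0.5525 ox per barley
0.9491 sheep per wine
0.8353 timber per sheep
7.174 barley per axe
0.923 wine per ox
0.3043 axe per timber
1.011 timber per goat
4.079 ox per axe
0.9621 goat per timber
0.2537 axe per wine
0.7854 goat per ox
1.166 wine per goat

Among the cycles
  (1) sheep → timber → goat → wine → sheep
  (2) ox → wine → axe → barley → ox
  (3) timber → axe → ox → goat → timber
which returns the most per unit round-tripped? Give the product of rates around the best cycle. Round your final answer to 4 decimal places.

0.9856

(1) 0.8353 × 0.9621 × 1.166 × 0.9491 = 0.88935
(2) 0.923 × 0.2537 × 7.174 × 0.5525 = 0.92814
(3) 0.3043 × 4.079 × 0.7854 × 1.011 = 0.98559
Highest is cycle (3) at 0.9856 (≤1, no arbitrage).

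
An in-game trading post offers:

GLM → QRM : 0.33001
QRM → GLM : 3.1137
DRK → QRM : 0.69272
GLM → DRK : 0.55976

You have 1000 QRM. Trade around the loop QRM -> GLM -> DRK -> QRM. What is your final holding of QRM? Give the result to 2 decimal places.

1000 QRM × 3.1137 = 3113.7 GLM
3113.7 GLM × 0.55976 = 1742.924712 DRK
1742.924712 DRK × 0.69272 = 1207.35880649664 QRM

1207.36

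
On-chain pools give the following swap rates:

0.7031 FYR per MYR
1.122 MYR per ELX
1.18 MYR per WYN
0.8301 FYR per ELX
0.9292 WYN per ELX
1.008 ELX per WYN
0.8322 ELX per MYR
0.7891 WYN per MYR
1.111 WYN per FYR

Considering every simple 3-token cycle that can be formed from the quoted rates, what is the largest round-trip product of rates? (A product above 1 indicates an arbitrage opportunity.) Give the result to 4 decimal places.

ELX→FYR→WYN→ELX: 0.8301 × 1.111 × 1.008 = 0.92962
MYR→FYR→WYN→MYR: 0.7031 × 1.111 × 1.18 = 0.92175
MYR→ELX→WYN→MYR: 0.8322 × 0.9292 × 1.18 = 0.91247
MYR→WYN→ELX→MYR: 0.7891 × 1.008 × 1.122 = 0.89245
Maximum is ELX→FYR→WYN→ELX at 0.9296; no arbitrage — every cycle loses value.

0.9296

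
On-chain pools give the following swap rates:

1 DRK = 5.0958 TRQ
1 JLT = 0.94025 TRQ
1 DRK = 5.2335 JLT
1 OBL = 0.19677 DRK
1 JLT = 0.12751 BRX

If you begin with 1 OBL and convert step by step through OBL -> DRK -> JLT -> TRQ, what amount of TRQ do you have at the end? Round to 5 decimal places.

0.96827

1 OBL × 0.19677 = 0.19677 DRK
0.19677 DRK × 5.2335 = 1.029795795 JLT
1.029795795 JLT × 0.94025 = 0.96826549624875 TRQ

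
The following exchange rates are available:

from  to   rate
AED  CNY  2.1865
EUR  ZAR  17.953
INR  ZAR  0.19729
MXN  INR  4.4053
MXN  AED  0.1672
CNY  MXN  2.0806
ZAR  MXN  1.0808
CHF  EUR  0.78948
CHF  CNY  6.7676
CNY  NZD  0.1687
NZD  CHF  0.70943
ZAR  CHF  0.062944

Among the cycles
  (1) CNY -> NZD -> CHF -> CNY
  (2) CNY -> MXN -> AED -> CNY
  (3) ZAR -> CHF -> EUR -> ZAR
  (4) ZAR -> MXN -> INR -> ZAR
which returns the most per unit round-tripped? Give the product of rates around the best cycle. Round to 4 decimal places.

0.9393

(1) 0.1687 × 0.70943 × 6.7676 = 0.80995
(2) 2.0806 × 0.1672 × 2.1865 = 0.76063
(3) 0.062944 × 0.78948 × 17.953 = 0.89214
(4) 1.0808 × 4.4053 × 0.19729 = 0.93935
Highest is cycle (4) at 0.9393 (≤1, no arbitrage).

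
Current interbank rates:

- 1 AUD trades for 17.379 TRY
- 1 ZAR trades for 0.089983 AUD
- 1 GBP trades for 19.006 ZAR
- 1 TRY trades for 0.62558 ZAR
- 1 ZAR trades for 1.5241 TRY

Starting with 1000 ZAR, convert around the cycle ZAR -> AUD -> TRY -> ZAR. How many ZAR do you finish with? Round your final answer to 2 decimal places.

978.29

1000 ZAR × 0.089983 = 89.983 AUD
89.983 AUD × 17.379 = 1563.814557 TRY
1563.814557 TRY × 0.62558 = 978.29111056806 ZAR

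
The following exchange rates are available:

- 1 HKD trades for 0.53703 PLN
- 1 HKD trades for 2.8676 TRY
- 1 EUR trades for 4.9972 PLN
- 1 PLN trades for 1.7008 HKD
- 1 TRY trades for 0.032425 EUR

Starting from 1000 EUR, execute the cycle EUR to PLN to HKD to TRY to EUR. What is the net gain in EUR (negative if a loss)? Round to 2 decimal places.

-209.72

1000 EUR × 4.9972 = 4997.2 PLN
4997.2 PLN × 1.7008 = 8499.23776 HKD
8499.23776 HKD × 2.8676 = 24372.414200576 TRY
24372.414200576 TRY × 0.032425 = 790.2755304536768 EUR
Net change: 790.2755304536768 − 1000 = -209.7244695463232 EUR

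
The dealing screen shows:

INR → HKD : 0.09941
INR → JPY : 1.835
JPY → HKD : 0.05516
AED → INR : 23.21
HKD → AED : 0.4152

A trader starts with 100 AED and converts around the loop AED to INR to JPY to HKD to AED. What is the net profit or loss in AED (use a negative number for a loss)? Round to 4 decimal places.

100 AED × 23.21 = 2321 INR
2321 INR × 1.835 = 4259.035 JPY
4259.035 JPY × 0.05516 = 234.9283706 HKD
234.9283706 HKD × 0.4152 = 97.54225947312 AED
Net change: 97.54225947312 − 100 = -2.45774052688 AED

-2.4577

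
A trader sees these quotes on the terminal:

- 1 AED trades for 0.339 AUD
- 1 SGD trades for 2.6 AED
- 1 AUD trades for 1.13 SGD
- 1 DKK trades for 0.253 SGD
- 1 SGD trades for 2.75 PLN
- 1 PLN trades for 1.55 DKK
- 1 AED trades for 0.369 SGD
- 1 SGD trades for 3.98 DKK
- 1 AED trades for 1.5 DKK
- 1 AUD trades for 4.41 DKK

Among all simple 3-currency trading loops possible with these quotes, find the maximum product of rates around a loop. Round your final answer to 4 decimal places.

1.0784

SGD→PLN→DKK→SGD: 2.75 × 1.55 × 0.253 = 1.07841
SGD→AED→AUD→SGD: 2.6 × 0.339 × 1.13 = 0.99598
SGD→AED→DKK→SGD: 2.6 × 1.5 × 0.253 = 0.98670
Maximum is SGD→PLN→DKK→SGD at 1.0784; arbitrage exists.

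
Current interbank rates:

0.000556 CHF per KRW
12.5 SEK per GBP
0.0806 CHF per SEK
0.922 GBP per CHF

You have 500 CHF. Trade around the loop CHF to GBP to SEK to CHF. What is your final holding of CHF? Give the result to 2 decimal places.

500 CHF × 0.922 = 461 GBP
461 GBP × 12.5 = 5762.5 SEK
5762.5 SEK × 0.0806 = 464.4575 CHF

464.46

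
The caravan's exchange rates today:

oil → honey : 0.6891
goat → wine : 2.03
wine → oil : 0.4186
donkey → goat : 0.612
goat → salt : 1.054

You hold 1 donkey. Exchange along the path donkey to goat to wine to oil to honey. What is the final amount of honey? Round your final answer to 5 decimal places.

1 donkey × 0.612 = 0.612 goat
0.612 goat × 2.03 = 1.24236 wine
1.24236 wine × 0.4186 = 0.520051896 oil
0.520051896 oil × 0.6891 = 0.3583677615336 honey

0.35837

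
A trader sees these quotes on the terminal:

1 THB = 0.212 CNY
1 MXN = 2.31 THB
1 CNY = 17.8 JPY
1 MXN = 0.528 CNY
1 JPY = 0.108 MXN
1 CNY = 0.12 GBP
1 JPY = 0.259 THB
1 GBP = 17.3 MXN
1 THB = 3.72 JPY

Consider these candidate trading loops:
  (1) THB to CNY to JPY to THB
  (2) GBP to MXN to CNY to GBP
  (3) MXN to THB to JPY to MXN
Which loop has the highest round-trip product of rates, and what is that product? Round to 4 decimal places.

1.0961

(1) 0.212 × 17.8 × 0.259 = 0.97736
(2) 17.3 × 0.528 × 0.12 = 1.09613
(3) 2.31 × 3.72 × 0.108 = 0.92807
Highest is cycle (2) at 1.0961 (>1, arbitrage).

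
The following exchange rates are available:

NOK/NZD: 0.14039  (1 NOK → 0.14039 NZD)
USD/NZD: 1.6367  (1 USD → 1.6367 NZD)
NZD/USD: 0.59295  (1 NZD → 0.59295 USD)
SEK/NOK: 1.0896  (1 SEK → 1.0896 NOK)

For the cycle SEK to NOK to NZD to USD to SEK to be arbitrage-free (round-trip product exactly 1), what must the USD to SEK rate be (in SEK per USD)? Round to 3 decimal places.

11.025

Known legs of the cycle: 1.0896 × 0.14039 × 0.59295 = 0.0907029353448
For no arbitrage the full-cycle product must be 1, so the missing rate is 1 / 0.0907029353448 ≈ 11.02500.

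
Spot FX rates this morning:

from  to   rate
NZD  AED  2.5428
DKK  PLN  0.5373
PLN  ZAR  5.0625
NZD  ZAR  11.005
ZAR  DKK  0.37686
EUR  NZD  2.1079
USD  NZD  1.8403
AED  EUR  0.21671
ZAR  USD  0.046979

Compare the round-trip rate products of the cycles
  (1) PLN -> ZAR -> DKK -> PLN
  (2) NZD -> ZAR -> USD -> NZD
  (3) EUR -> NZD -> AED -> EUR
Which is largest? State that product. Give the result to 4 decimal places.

1.1616

(1) 5.0625 × 0.37686 × 0.5373 = 1.02509
(2) 11.005 × 0.046979 × 1.8403 = 0.95144
(3) 2.1079 × 2.5428 × 0.21671 = 1.16156
Highest is cycle (3) at 1.1616 (>1, arbitrage).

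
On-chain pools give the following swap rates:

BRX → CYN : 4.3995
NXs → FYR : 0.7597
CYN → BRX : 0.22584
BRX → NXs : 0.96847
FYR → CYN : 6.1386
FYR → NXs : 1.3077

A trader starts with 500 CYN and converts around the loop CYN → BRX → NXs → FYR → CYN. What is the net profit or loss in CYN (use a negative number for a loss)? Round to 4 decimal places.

500 CYN × 0.22584 = 112.92 BRX
112.92 BRX × 0.96847 = 109.3596324 NXs
109.3596324 NXs × 0.7597 = 83.08051273428 FYR
83.08051273428 FYR × 6.1386 = 509.998035470651208 CYN
Net change: 509.998035470651208 − 500 = 9.998035470651208 CYN

9.9980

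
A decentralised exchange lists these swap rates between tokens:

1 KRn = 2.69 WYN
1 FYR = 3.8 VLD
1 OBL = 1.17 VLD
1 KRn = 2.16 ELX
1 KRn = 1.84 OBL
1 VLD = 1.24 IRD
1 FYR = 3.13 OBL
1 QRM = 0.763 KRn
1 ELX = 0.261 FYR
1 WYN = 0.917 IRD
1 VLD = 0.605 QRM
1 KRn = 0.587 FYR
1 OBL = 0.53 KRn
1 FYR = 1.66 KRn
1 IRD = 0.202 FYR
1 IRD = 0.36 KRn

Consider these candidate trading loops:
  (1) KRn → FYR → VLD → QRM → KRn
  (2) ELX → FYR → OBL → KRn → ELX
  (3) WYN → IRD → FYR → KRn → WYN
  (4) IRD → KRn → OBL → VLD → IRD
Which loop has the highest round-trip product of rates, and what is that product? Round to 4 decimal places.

(1) 0.587 × 3.8 × 0.605 × 0.763 = 1.02968
(2) 0.261 × 3.13 × 0.53 × 2.16 = 0.93522
(3) 0.917 × 0.202 × 1.66 × 2.69 = 0.82714
(4) 0.36 × 1.84 × 1.17 × 1.24 = 0.96101
Highest is cycle (1) at 1.0297 (>1, arbitrage).

1.0297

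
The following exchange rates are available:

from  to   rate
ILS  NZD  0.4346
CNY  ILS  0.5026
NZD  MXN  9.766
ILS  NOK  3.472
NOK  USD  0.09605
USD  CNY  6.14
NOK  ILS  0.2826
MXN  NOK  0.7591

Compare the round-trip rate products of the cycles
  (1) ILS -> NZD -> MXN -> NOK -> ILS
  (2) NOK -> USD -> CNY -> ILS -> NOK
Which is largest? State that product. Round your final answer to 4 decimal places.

(1) 0.4346 × 9.766 × 0.7591 × 0.2826 = 0.91050
(2) 0.09605 × 6.14 × 0.5026 × 3.472 = 1.02912
Highest is cycle (2) at 1.0291 (>1, arbitrage).

1.0291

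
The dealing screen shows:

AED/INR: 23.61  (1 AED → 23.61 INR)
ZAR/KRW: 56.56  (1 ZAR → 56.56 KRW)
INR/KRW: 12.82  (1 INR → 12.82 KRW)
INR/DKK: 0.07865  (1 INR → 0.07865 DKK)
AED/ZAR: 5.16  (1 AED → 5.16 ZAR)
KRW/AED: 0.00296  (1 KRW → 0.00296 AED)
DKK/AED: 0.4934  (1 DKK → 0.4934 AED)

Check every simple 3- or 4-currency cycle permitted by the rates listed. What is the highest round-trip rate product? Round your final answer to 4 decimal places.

0.9162

AED→INR→DKK→AED: 23.61 × 0.07865 × 0.4934 = 0.91621
KRW→AED→INR→KRW: 0.00296 × 23.61 × 12.82 = 0.89593
KRW→AED→ZAR→KRW: 0.00296 × 5.16 × 56.56 = 0.86387
Maximum is AED→INR→DKK→AED at 0.9162; no arbitrage — every cycle loses value.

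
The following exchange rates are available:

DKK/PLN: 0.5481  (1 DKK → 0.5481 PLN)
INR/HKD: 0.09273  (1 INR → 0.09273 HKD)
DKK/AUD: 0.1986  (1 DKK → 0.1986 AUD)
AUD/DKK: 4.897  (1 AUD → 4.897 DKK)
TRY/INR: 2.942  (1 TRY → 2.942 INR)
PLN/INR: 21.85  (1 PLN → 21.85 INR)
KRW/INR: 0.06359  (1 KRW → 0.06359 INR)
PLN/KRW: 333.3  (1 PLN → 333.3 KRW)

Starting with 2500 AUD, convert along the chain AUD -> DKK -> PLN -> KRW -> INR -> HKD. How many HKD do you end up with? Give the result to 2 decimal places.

2500 AUD × 4.897 = 12242.5 DKK
12242.5 DKK × 0.5481 = 6710.11425 PLN
6710.11425 PLN × 333.3 = 2236481.079525 KRW
2236481.079525 KRW × 0.06359 = 142217.83184699475 INR
142217.83184699475 INR × 0.09273 = 13187.8595471718231675 HKD

13187.86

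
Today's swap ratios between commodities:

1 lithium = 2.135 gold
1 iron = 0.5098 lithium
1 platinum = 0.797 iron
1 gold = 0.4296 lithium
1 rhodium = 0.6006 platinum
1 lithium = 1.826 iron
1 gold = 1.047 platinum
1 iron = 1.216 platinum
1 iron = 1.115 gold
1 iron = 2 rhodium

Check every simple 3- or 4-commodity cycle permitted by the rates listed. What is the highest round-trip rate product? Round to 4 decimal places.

platinum→iron→rhodium→platinum: 0.797 × 2 × 0.6006 = 0.95736
platinum→iron→gold→platinum: 0.797 × 1.115 × 1.047 = 0.93042
platinum→iron→lithium→gold→platinum: 0.797 × 0.5098 × 2.135 × 1.047 = 0.90824
gold→lithium→iron→gold: 0.4296 × 1.826 × 1.115 = 0.87466
Maximum is platinum→iron→rhodium→platinum at 0.9574; no arbitrage — every cycle loses value.

0.9574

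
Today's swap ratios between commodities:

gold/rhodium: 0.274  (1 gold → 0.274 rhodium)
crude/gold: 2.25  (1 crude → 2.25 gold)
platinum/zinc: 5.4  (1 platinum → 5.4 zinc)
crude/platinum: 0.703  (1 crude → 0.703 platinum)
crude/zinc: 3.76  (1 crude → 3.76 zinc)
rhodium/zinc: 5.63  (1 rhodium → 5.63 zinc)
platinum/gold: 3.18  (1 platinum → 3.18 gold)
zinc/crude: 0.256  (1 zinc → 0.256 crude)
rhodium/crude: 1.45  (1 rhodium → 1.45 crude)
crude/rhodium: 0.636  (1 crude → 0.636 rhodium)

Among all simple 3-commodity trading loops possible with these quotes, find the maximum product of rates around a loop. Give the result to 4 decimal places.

0.9718

crude→platinum→zinc→crude: 0.703 × 5.4 × 0.256 = 0.97183
crude→rhodium→zinc→crude: 0.636 × 5.63 × 0.256 = 0.91665
crude→gold→rhodium→crude: 2.25 × 0.274 × 1.45 = 0.89393
Maximum is crude→platinum→zinc→crude at 0.9718; no arbitrage — every cycle loses value.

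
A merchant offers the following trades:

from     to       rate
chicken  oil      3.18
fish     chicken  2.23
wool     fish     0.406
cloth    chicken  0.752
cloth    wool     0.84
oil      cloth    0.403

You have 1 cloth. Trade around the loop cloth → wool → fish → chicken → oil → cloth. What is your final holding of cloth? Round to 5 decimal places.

1 cloth × 0.84 = 0.84 wool
0.84 wool × 0.406 = 0.34104 fish
0.34104 fish × 2.23 = 0.7605192 chicken
0.7605192 chicken × 3.18 = 2.418451056 oil
2.418451056 oil × 0.403 = 0.974635775568 cloth

0.97464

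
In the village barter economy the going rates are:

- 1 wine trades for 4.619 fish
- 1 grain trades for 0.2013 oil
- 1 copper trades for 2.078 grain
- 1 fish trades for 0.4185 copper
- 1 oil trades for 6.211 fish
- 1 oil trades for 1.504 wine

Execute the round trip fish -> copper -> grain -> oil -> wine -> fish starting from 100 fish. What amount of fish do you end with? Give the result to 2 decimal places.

100 fish × 0.4185 = 41.85 copper
41.85 copper × 2.078 = 86.9643 grain
86.9643 grain × 0.2013 = 17.50591359 oil
17.50591359 oil × 1.504 = 26.32889403936 wine
26.32889403936 wine × 4.619 = 121.61316156780384 fish

121.61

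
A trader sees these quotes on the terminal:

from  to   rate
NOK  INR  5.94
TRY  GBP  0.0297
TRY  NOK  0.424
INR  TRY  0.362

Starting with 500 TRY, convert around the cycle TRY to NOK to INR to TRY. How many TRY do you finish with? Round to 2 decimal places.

455.86

500 TRY × 0.424 = 212 NOK
212 NOK × 5.94 = 1259.28 INR
1259.28 INR × 0.362 = 455.85936 TRY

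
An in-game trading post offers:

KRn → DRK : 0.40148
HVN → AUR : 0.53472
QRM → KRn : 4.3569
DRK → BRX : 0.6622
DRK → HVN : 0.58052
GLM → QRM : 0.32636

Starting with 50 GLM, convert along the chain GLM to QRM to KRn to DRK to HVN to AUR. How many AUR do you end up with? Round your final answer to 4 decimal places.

50 GLM × 0.32636 = 16.318 QRM
16.318 QRM × 4.3569 = 71.0958942 KRn
71.0958942 KRn × 0.40148 = 28.543579603416 DRK
28.543579603416 DRK × 0.58052 = 16.57011883137505632 HVN
16.57011883137505632 HVN × 0.53472 = 8.8603739415128701154304 AUR

8.8604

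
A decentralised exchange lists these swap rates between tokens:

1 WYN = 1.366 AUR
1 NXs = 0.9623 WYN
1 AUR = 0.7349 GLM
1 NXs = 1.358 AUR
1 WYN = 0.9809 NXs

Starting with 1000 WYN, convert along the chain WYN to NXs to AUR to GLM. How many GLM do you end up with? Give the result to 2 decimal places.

978.93

1000 WYN × 0.9809 = 980.9 NXs
980.9 NXs × 1.358 = 1332.0622 AUR
1332.0622 AUR × 0.7349 = 978.93251078 GLM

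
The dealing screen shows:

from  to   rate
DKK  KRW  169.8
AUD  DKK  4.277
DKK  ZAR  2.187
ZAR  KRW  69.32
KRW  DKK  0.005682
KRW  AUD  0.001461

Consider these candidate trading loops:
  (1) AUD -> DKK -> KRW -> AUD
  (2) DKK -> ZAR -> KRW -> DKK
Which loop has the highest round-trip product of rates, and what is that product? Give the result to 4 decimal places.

1.0610

(1) 4.277 × 169.8 × 0.001461 = 1.06103
(2) 2.187 × 69.32 × 0.005682 = 0.86141
Highest is cycle (1) at 1.0610 (>1, arbitrage).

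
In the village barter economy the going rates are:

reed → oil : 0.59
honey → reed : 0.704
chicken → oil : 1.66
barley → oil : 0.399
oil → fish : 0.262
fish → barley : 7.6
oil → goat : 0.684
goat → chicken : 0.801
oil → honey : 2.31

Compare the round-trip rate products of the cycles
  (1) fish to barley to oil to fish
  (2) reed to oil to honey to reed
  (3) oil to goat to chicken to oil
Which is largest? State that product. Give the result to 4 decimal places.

0.9595

(1) 7.6 × 0.399 × 0.262 = 0.79449
(2) 0.59 × 2.31 × 0.704 = 0.95948
(3) 0.684 × 0.801 × 1.66 = 0.90949
Highest is cycle (2) at 0.9595 (≤1, no arbitrage).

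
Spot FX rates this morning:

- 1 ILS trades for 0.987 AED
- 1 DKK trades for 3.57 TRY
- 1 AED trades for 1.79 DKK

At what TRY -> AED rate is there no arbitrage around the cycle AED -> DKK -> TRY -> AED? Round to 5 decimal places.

0.15649

Known legs of the cycle: 1.79 × 3.57 = 6.3903
For no arbitrage the full-cycle product must be 1, so the missing rate is 1 / 6.3903 ≈ 0.1564872.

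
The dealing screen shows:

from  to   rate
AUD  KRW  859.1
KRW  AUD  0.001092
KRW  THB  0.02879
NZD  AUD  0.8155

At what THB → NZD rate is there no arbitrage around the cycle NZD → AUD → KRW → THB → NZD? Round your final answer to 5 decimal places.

0.04958

Known legs of the cycle: 0.8155 × 859.1 × 0.02879 = 20.1701602795
For no arbitrage the full-cycle product must be 1, so the missing rate is 1 / 20.1701602795 ≈ 0.0495782.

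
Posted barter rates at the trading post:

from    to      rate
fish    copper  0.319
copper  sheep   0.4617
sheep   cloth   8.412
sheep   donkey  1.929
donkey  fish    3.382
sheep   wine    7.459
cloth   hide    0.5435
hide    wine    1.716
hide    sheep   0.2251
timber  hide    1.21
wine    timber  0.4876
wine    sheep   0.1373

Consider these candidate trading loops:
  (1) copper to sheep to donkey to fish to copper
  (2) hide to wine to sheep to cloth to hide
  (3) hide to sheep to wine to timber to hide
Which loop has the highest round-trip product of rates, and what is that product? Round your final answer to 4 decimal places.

(1) 0.4617 × 1.929 × 3.382 × 0.319 = 0.96085
(2) 1.716 × 0.1373 × 8.412 × 0.5435 = 1.07718
(3) 0.2251 × 7.459 × 0.4876 × 1.21 = 0.99062
Highest is cycle (2) at 1.0772 (>1, arbitrage).

1.0772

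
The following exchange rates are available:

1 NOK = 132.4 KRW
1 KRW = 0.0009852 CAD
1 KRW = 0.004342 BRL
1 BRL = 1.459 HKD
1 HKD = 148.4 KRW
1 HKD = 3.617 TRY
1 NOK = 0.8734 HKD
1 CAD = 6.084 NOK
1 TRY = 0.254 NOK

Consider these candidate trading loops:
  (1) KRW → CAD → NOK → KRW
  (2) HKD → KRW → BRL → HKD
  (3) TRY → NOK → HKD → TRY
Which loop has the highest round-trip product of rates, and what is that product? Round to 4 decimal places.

0.9401

(1) 0.0009852 × 6.084 × 132.4 = 0.79360
(2) 148.4 × 0.004342 × 1.459 = 0.94011
(3) 0.254 × 0.8734 × 3.617 = 0.80241
Highest is cycle (2) at 0.9401 (≤1, no arbitrage).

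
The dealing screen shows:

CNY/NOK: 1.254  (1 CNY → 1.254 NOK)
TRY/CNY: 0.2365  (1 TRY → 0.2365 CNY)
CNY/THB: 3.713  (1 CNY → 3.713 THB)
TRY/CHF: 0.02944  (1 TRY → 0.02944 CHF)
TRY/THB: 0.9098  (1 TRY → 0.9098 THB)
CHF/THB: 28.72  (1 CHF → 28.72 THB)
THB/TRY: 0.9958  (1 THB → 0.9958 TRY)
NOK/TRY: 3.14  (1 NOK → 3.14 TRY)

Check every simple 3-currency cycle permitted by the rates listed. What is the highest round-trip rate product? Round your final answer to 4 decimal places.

0.9312

NOK→TRY→CNY→NOK: 3.14 × 0.2365 × 1.254 = 0.93123
THB→TRY→CNY→THB: 0.9958 × 0.2365 × 3.713 = 0.87444
THB→TRY→CHF→THB: 0.9958 × 0.02944 × 28.72 = 0.84197
Maximum is NOK→TRY→CNY→NOK at 0.9312; no arbitrage — every cycle loses value.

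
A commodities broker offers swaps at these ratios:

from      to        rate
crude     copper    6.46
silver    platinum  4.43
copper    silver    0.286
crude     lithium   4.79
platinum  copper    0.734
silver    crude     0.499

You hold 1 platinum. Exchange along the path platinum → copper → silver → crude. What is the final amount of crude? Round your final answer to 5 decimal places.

1 platinum × 0.734 = 0.734 copper
0.734 copper × 0.286 = 0.209924 silver
0.209924 silver × 0.499 = 0.104752076 crude

0.10475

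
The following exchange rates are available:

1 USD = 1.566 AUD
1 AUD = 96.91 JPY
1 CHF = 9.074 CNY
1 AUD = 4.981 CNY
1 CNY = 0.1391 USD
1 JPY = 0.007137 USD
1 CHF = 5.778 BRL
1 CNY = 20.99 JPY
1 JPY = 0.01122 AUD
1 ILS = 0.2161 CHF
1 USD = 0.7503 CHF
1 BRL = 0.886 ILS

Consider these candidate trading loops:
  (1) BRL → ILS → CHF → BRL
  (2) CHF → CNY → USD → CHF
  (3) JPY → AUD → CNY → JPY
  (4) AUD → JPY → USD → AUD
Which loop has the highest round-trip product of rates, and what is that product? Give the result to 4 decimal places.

1.1731

(1) 0.886 × 0.2161 × 5.778 = 1.10628
(2) 9.074 × 0.1391 × 0.7503 = 0.94702
(3) 0.01122 × 4.981 × 20.99 = 1.17306
(4) 96.91 × 0.007137 × 1.566 = 1.08312
Highest is cycle (3) at 1.1731 (>1, arbitrage).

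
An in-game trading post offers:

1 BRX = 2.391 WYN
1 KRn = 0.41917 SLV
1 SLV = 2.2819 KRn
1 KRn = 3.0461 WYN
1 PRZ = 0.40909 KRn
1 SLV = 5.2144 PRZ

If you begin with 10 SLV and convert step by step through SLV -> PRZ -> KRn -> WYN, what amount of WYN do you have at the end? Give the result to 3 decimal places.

64.978

10 SLV × 5.2144 = 52.144 PRZ
52.144 PRZ × 0.40909 = 21.33158896 KRn
21.33158896 KRn × 3.0461 = 64.978153131056 WYN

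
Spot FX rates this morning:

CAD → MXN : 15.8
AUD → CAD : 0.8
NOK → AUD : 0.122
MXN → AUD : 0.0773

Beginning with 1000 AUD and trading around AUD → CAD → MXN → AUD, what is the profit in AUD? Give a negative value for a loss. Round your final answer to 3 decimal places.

1000 AUD × 0.8 = 800 CAD
800 CAD × 15.8 = 12640 MXN
12640 MXN × 0.0773 = 977.072 AUD
Net change: 977.072 − 1000 = -22.928 AUD

-22.928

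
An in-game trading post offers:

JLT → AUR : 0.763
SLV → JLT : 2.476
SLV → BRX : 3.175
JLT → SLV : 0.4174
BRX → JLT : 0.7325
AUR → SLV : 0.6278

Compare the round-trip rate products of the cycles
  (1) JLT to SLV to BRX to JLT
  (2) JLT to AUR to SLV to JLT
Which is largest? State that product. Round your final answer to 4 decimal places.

(1) 0.4174 × 3.175 × 0.7325 = 0.97074
(2) 0.763 × 0.6278 × 2.476 = 1.18603
Highest is cycle (2) at 1.1860 (>1, arbitrage).

1.1860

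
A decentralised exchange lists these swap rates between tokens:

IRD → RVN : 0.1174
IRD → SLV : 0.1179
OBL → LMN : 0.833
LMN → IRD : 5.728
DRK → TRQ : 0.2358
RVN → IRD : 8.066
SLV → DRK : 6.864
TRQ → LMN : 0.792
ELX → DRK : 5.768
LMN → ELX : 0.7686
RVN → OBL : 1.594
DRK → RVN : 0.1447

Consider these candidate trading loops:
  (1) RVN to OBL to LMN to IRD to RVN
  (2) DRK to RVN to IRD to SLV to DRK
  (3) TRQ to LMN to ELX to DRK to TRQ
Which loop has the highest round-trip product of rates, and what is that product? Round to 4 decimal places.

(1) 1.594 × 0.833 × 5.728 × 0.1174 = 0.89290
(2) 0.1447 × 8.066 × 0.1179 × 6.864 = 0.94453
(3) 0.792 × 0.7686 × 5.768 × 0.2358 = 0.82793
Highest is cycle (2) at 0.9445 (≤1, no arbitrage).

0.9445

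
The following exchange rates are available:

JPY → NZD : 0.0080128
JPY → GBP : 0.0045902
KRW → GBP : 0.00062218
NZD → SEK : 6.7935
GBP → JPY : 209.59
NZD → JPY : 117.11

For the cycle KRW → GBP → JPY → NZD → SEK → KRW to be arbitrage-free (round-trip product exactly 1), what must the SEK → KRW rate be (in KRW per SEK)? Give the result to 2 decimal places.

140.88

Known legs of the cycle: 0.00062218 × 209.59 × 0.0080128 × 6.7935 = 0.00709846567860009216
For no arbitrage the full-cycle product must be 1, so the missing rate is 1 / 0.00709846567860009216 ≈ 140.8755.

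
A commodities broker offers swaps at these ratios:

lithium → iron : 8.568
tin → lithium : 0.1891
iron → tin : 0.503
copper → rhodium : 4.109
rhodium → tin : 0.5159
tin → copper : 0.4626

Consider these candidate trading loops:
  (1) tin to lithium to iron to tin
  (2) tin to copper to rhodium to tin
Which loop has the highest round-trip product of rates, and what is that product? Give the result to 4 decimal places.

(1) 0.1891 × 8.568 × 0.503 = 0.81497
(2) 0.4626 × 4.109 × 0.5159 = 0.98063
Highest is cycle (2) at 0.9806 (≤1, no arbitrage).

0.9806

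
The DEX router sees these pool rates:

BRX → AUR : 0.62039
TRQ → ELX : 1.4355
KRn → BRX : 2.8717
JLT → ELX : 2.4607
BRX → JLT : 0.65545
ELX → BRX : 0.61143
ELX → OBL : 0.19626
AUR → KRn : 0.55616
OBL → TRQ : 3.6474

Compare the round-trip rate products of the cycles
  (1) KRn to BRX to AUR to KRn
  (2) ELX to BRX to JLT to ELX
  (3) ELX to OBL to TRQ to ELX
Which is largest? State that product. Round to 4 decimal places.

(1) 2.8717 × 0.62039 × 0.55616 = 0.99084
(2) 0.61143 × 0.65545 × 2.4607 = 0.98615
(3) 0.19626 × 3.6474 × 1.4355 = 1.02759
Highest is cycle (3) at 1.0276 (>1, arbitrage).

1.0276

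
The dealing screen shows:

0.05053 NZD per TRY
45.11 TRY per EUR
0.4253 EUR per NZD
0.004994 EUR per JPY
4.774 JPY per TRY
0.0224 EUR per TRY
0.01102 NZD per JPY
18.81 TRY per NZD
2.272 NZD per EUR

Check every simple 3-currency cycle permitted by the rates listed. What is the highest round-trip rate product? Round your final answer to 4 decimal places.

1.0755

EUR→TRY→JPY→EUR: 45.11 × 4.774 × 0.004994 = 1.07548
NZD→TRY→JPY→NZD: 18.81 × 4.774 × 0.01102 = 0.98958
NZD→EUR→TRY→NZD: 0.4253 × 45.11 × 0.05053 = 0.96943
NZD→TRY→EUR→NZD: 18.81 × 0.0224 × 2.272 = 0.95729
Maximum is EUR→TRY→JPY→EUR at 1.0755; arbitrage exists.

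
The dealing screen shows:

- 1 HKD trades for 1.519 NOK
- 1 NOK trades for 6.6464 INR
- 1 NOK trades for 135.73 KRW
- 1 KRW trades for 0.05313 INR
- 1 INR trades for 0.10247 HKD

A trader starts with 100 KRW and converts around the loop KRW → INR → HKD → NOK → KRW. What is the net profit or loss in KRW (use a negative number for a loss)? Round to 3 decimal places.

100 KRW × 0.05313 = 5.313 INR
5.313 INR × 0.10247 = 0.54442311 HKD
0.54442311 HKD × 1.519 = 0.82697870409 NOK
0.82697870409 NOK × 135.73 = 112.2458195061357 KRW
Net change: 112.2458195061357 − 100 = 12.2458195061357 KRW

12.246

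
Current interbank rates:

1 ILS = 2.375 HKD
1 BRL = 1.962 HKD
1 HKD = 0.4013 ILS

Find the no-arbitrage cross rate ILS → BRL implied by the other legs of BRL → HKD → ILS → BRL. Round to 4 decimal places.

Known legs of the cycle: 1.962 × 0.4013 = 0.7873506
For no arbitrage the full-cycle product must be 1, so the missing rate is 1 / 0.7873506 ≈ 1.270082.

1.2701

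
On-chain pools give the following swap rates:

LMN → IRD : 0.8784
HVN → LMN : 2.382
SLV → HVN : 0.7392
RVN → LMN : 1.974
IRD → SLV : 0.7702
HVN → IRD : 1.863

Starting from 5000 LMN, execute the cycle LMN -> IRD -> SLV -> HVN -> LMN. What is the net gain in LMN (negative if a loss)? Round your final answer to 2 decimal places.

5000 LMN × 0.8784 = 4392 IRD
4392 IRD × 0.7702 = 3382.7184 SLV
3382.7184 SLV × 0.7392 = 2500.50544128 HVN
2500.50544128 HVN × 2.382 = 5956.20396112896 LMN
Net change: 5956.20396112896 − 5000 = 956.20396112896 LMN

956.20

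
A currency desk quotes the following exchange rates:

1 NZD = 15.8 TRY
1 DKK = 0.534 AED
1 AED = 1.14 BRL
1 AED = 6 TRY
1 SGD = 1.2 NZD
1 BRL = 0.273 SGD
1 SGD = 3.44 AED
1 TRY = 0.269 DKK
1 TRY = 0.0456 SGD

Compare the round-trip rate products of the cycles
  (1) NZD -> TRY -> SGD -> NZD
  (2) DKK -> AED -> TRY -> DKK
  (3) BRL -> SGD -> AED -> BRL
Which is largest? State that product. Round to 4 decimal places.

1.0706

(1) 15.8 × 0.0456 × 1.2 = 0.86458
(2) 0.534 × 6 × 0.269 = 0.86188
(3) 0.273 × 3.44 × 1.14 = 1.07060
Highest is cycle (3) at 1.0706 (>1, arbitrage).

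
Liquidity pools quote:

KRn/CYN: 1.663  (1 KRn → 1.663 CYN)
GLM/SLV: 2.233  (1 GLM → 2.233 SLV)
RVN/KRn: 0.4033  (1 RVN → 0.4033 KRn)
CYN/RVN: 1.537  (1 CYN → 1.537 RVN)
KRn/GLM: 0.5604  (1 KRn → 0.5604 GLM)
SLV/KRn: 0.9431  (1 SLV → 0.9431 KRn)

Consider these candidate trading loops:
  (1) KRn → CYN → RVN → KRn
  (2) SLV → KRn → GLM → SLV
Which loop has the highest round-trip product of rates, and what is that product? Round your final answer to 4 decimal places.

1.1802

(1) 1.663 × 1.537 × 0.4033 = 1.03085
(2) 0.9431 × 0.5604 × 2.233 = 1.18017
Highest is cycle (2) at 1.1802 (>1, arbitrage).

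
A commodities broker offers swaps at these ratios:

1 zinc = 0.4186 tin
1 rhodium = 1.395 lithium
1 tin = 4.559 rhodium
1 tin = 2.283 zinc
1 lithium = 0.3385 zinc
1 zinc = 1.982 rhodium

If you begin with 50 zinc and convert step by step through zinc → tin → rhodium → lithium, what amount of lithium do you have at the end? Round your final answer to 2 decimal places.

50 zinc × 0.4186 = 20.93 tin
20.93 tin × 4.559 = 95.41987 rhodium
95.41987 rhodium × 1.395 = 133.11071865 lithium

133.11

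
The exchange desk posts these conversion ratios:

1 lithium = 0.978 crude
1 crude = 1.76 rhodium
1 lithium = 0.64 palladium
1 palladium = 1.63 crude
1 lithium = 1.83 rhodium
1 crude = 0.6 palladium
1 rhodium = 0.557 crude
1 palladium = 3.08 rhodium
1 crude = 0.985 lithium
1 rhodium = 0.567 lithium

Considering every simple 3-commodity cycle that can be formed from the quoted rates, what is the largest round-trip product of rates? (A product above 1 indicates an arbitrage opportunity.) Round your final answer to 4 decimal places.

palladium→rhodium→lithium→palladium: 3.08 × 0.567 × 0.64 = 1.11767
crude→palladium→rhodium→crude: 0.6 × 3.08 × 0.557 = 1.02934
crude→lithium→palladium→crude: 0.985 × 0.64 × 1.63 = 1.02755
crude→lithium→rhodium→crude: 0.985 × 1.83 × 0.557 = 1.00402
crude→rhodium→lithium→crude: 1.76 × 0.567 × 0.978 = 0.97597
Maximum is palladium→rhodium→lithium→palladium at 1.1177; arbitrage exists.

1.1177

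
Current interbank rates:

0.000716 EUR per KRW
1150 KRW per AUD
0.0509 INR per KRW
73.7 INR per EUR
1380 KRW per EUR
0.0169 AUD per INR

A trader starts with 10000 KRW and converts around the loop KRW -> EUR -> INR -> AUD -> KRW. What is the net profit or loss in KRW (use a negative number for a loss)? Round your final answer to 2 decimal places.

255.69

10000 KRW × 0.000716 = 7.16 EUR
7.16 EUR × 73.7 = 527.692 INR
527.692 INR × 0.0169 = 8.9179948 AUD
8.9179948 AUD × 1150 = 10255.69402 KRW
Net change: 10255.69402 − 10000 = 255.69402 KRW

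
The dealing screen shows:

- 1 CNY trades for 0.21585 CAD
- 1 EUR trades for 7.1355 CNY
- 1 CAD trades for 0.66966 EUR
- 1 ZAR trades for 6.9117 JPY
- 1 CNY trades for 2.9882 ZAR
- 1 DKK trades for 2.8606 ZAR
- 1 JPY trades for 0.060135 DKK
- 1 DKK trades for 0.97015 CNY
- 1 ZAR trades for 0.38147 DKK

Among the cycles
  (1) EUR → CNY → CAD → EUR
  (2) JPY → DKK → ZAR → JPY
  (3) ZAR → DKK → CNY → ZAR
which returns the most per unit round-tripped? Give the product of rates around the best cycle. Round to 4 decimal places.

1.1890

(1) 7.1355 × 0.21585 × 0.66966 = 1.03141
(2) 0.060135 × 2.8606 × 6.9117 = 1.18897
(3) 0.38147 × 0.97015 × 2.9882 = 1.10588
Highest is cycle (2) at 1.1890 (>1, arbitrage).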